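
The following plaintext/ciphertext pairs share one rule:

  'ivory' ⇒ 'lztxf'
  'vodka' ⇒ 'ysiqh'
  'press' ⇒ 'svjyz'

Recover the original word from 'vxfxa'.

start

In ivory: i→l is +3, v→z is +4, o→t is +5, r→x is +6 — the shift increases by 1 each position. The shift increases by 1 at each position, starting from +3: 3, 4, 5, ….
Reversing it on vxfxa: v−3=s, x−4=t, f−5=a, x−6=r, a−7=t.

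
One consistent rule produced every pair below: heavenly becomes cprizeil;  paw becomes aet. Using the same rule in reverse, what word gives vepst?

polar

Two steps: reverse the string, then apply a Caesar shift of +4.
Undoing it on vepst: shift back: v−4=r, e−4=a, p−4=l, s−4=o, t−4=p → ralop; then reverse → polar.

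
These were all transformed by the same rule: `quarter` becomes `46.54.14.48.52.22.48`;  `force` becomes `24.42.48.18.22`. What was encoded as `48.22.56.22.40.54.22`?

revenue

q(#17)→46 and u(#21)→54: differences scale by 2, so n = 2·pos + 12. With a=1..z=26, the number is 2·pos + 12.
Decoding 48.22.56.22.40.54.22: 48→(48−12)÷2=18=r, 22→(22−12)÷2=5=e, 56→(56−12)÷2=22=v, 22→(22−12)÷2=5=e, 40→(40−12)÷2=14=n, 54→(54−12)÷2=21=u, 22→(22−12)÷2=5=e.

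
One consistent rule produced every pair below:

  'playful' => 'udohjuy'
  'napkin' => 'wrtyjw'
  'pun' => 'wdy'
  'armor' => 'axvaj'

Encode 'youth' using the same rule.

The output letters match the input read backwards, each shifted +9: playful reversed is lufyalp. Two steps: reverse the string, then apply a Caesar shift of +9.
Applying it to youth: reverse → htuoy; then shift: h+9=q, t+9=c, u+9=d, o+9=x, y+9=h.

qcdxh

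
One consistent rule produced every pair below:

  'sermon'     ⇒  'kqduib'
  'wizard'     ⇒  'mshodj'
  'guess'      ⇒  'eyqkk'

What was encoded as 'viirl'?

booth

Each letter's alphabet position (a=0..z=25) is mapped through 7·x+14 mod 26 — an affine cipher.
Reversing it on viirl: v(21)→15·(21−14)≡1=b; i(8)→15·(8−14)≡14=o; i(8)→15·(8−14)≡14=o; r(17)→15·(17−14)≡19=t; l(11)→15·(11−14)≡7=h (all mod 26).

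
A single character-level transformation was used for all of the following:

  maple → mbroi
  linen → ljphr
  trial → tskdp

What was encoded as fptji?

forge

In maple: m→m is +0, a→b is +1, p→r is +2, l→o is +3 — the shift increases by 1 each position. The shift increases by 1 at each position, starting from +0: 0, 1, 2, ….
Reversing it on fptji: f−0=f, p−1=o, t−2=r, j−3=g, i−4=e.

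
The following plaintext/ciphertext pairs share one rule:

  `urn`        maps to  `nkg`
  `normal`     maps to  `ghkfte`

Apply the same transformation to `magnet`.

Compare letters: u→n is +19, r→k is +19, n→g is +19 — a constant shift. Every letter moves 19 places later in the alphabet, wrapping around z→a.
For magnet: m+19=f, a+19=t, g+19=z, n+19=g, e+19=x, t+19=m.

ftzgxm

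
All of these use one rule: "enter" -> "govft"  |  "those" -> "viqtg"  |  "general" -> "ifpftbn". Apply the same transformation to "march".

Shifts by position in enter: pos 0: e→g (+2), pos 1: n→o (+1), pos 2: t→v (+2), pos 3: e→f (+1) — repeating every 2. It's a Vigenère-style cipher with numeric key [2,1]: position i shifts by key[i mod 2].
Applying it to march: m+2=o, a+1=b, r+2=t, c+1=d, h+2=j.

obtdj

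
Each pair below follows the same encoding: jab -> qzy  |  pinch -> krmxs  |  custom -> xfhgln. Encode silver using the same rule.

Each pair mirrors across the alphabet (j↔q, a↔z, b↔y): positions sum to 25. This is the alphabet-reversal cipher (Atbash): a becomes z, b becomes y, etc.
For silver: s↔h, i↔r, l↔o, v↔e, e↔v, r↔i.

hroevi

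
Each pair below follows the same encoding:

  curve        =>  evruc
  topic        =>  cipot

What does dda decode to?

add

The output letters match the input read backwards: curve reversed is evruc. The word is simply reversed.
Decoding dda: then reverse → add.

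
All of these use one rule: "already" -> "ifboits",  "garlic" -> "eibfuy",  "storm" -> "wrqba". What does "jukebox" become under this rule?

a(0)→i(8) and l(11)→f(5) fit y≡21x+8 (mod 26); the inverse of 21 mod 26 is 5. This is an affine cipher: with a=0,…,z=25, each position x becomes (21x+8) mod 26.
Applying it to jukebox: j(9)→21·9+8≡15=p; u(20)→21·20+8≡12=m; k(10)→21·10+8≡10=k; e(4)→21·4+8≡14=o; b(1)→21·1+8≡3=d; o(14)→21·14+8≡16=q; x(23)→21·23+8≡23=x (all mod 26).

pmkodqx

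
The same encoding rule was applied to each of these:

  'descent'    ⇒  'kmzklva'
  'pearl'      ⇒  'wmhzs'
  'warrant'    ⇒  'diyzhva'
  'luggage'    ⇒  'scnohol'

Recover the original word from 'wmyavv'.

person

Shifts by position in descent: pos 0: d→k (+7), pos 1: e→m (+8), pos 2: s→z (+7), pos 3: c→k (+8) — repeating every 2. The shifts repeat in a cycle of length 2: positions 0,1,… shift by +7, +8, then the pattern repeats.
Decoding wmyavv: w−7=p, m−8=e, y−7=r, a−8=s, v−7=o, v−8=n.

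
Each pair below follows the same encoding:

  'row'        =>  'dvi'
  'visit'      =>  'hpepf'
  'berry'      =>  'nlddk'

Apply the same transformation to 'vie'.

hpl

The shift depends on letter class: consonant r→d is +12, but vowel o→v is +7. Vowels shift forward by 7 and consonants shift forward by 12.
On vie: v(cons)+12=h, i(vowel)+7=p, e(vowel)+7=l.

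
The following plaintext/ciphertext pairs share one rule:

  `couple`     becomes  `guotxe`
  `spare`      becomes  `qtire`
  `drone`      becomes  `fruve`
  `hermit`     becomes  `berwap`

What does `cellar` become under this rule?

c(2)→g(6) and o(14)→u(20) fit y≡25x+8 (mod 26); the inverse of 25 mod 26 is 25. This is an affine cipher: with a=0,…,z=25, each position x becomes (25x+8) mod 26.
On cellar: c(2)→25·2+8≡6=g; e(4)→25·4+8≡4=e; l(11)→25·11+8≡23=x; l(11)→25·11+8≡23=x; a(0)→25·0+8≡8=i; r(17)→25·17+8≡17=r (all mod 26).

gexxir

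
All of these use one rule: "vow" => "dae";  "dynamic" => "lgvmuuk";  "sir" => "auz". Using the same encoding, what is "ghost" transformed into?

Two shifts are in play — +12 for a/e/i/o/u, +8 for every other letter.
Applying it to ghost: g(cons)+8=o, h(cons)+8=p, o(vowel)+12=a, s(cons)+8=a, t(cons)+8=b.

opaab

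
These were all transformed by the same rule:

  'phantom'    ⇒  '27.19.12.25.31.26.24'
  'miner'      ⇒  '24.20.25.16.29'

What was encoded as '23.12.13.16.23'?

label

p is letter #16 and maps to 27: an offset of 11. Letters become their 1-based position plus 11 (so a→12, b→13, …).
Undoing it on 23.12.13.16.23: 23→(23−11)÷1=12=l, 12→(12−11)÷1=1=a, 13→(13−11)÷1=2=b, 16→(16−11)÷1=5=e, 23→(23−11)÷1=12=l.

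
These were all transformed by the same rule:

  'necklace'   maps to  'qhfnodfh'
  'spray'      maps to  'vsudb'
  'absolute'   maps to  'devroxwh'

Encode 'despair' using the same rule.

ghvsdlu

Compare letters: n→q is +3, e→h is +3, c→f is +3 — a constant shift. It's a constant shift of +3 (ROT3).
Applying it to despair: d+3=g, e+3=h, s+3=v, p+3=s, a+3=d, i+3=l, r+3=u.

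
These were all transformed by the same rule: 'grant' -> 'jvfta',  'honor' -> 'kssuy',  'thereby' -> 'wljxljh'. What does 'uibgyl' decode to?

reward

In grant: g→j is +3, r→v is +4, a→f is +5, n→t is +6 — the shift increases by 1 each position. Letter i (0-indexed) is shifted by i+3, so successive shifts are 3, 4, 5, ….
Undoing it on uibgyl: u−3=r, i−4=e, b−5=w, g−6=a, y−7=r, l−8=d.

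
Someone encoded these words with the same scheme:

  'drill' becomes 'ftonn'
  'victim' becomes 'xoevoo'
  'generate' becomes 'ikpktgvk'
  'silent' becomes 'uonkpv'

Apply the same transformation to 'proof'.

rtuuh

Two shifts are in play — +6 for a/e/i/o/u, +2 for every other letter.
Applying it to proof: p(cons)+2=r, r(cons)+2=t, o(vowel)+6=u, o(vowel)+6=u, f(cons)+2=h.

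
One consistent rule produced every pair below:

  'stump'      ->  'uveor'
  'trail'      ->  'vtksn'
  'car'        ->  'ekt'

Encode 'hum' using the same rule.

Vowels shift forward by 10 and consonants shift forward by 2.
For hum: h(cons)+2=j, u(vowel)+10=e, m(cons)+2=o.

jeo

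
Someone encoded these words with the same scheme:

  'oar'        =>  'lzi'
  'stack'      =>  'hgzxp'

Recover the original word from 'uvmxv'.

fence

Each pair mirrors across the alphabet (o↔l, a↔z, r↔i): positions sum to 25. This is the alphabet-reversal cipher (Atbash): a becomes z, b becomes y, etc.
Undoing it on uvmxv: u↔f, v↔e, m↔n, x↔c, v↔e.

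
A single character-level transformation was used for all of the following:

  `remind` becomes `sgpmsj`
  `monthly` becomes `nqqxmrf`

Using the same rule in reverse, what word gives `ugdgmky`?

In remind: r→s is +1, e→g is +2, m→p is +3, i→m is +4 — the shift increases by 1 each position. The shift increases by 1 at each position, starting from +1: 1, 2, 3, ….
Reversing it on ugdgmky: u−1=t, g−2=e, d−3=a, g−4=c, m−5=h, k−6=e, y−7=r.

teacher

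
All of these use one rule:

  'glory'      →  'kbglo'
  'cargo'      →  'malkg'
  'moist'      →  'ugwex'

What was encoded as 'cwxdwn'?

g(6)→k(10) and l(11)→b(1) fit y≡19x+0 (mod 26); the inverse of 19 mod 26 is 11. Each letter's alphabet position (a=0..z=25) is mapped through 19·x+0 mod 26 — an affine cipher.
Decoding cwxdwn: c(2)→11·(2−0)≡22=w; w(22)→11·(22−0)≡8=i; x(23)→11·(23−0)≡19=t; d(3)→11·(3−0)≡7=h; w(22)→11·(22−0)≡8=i; n(13)→11·(13−0)≡13=n (all mod 26).

within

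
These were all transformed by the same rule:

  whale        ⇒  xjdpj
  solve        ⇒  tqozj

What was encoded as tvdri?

In whale: w→x is +1, h→j is +2, a→d is +3, l→p is +4 — the shift increases by 1 each position. Each letter shifts forward by (position + 1), i.e. 1, 2, 3, … — the shift grows by one for each successive letter.
Reversing it on tvdri: t−1=s, v−2=t, d−3=a, r−4=n, i−5=d.

stand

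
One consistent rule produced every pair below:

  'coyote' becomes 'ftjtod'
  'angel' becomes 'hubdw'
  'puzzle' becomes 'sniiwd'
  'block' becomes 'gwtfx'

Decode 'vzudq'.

miner

c(2)→f(5) and o(14)→t(19) fit y≡25x+7 (mod 26); the inverse of 25 mod 26 is 25. This is an affine cipher: with a=0,…,z=25, each position x becomes (25x+7) mod 26.
Undoing it on vzudq: v(21)→25·(21−7)≡12=m; z(25)→25·(25−7)≡8=i; u(20)→25·(20−7)≡13=n; d(3)→25·(3−7)≡4=e; q(16)→25·(16−7)≡17=r (all mod 26).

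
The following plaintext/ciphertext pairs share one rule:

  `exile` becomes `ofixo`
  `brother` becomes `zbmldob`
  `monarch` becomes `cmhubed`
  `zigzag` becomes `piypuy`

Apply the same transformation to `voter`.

e(4)→o(14) and x(23)→f(5) fit y≡5x+20 (mod 26); the inverse of 5 mod 26 is 21. Treating letters as 0–25, the rule is x ↦ 5x + 20 (mod 26).
Applying it to voter: v(21)→5·21+20≡21=v; o(14)→5·14+20≡12=m; t(19)→5·19+20≡11=l; e(4)→5·4+20≡14=o; r(17)→5·17+20≡1=b (all mod 26).

vmlob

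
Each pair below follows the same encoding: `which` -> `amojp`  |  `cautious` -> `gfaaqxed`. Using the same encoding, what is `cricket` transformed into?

In which: w→a is +4, h→m is +5, i→o is +6, c→j is +7 — the shift increases by 1 each position. Each letter shifts forward by (position + 4), i.e. 4, 5, 6, … — the shift grows by one for each successive letter.
On cricket: c+4=g, r+5=w, i+6=o, c+7=j, k+8=s, e+9=n, t+10=d.

gwojsnd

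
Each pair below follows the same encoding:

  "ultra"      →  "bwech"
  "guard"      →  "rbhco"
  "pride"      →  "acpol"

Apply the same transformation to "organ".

vcrhy

The shift depends on letter class: consonant l→w is +11, but vowel u→b is +7. Vowels shift forward by 7 and consonants shift forward by 11.
On organ: o(vowel)+7=v, r(cons)+11=c, g(cons)+11=r, a(vowel)+7=h, n(cons)+11=y.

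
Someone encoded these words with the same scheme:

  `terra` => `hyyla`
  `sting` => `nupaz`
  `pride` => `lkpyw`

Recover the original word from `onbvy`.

Read the word backwards and shift each letter +7.
Reversing it on onbvy: shift back: o−7=h, n−7=g, b−7=u, v−7=o, y−7=r → hguor; then reverse → rough.

rough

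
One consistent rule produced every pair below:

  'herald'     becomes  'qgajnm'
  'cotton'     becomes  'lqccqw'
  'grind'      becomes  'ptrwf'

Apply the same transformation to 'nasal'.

wcbjn

Shifts by position in herald: pos 0: h→q (+9), pos 1: e→g (+2), pos 2: r→a (+9), pos 3: a→j (+9), pos 4: l→n (+2), pos 5: d→m (+9) — repeating every 3. A repeating key of period 3 is used — shifts +9, +2, +9 over and over.
For nasal: n+9=w, a+2=c, s+9=b, a+9=j, l+2=n.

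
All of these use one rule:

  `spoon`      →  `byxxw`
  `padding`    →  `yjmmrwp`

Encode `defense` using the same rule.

mnonwbn

Compare letters: s→b is +9, p→y is +9, o→x is +9 — a constant shift. Each letter is shifted forward by 9 in the alphabet (a Caesar shift of +9).
For defense: d+9=m, e+9=n, f+9=o, e+9=n, n+9=w, s+9=b, e+9=n.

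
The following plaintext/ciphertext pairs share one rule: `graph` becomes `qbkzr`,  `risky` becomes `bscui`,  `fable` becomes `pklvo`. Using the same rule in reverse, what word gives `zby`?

pro

Compare letters: g→q is +10, r→b is +10, a→k is +10 — a constant shift. It's a constant shift of +10 (ROT10).
Reversing it on zby: z−10=p, b−10=r, y−10=o.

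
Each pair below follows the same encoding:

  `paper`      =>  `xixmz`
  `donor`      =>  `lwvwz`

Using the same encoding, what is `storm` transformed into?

abwzu

Compare letters: p→x is +8, a→i is +8, p→x is +8 — a constant shift. Every letter moves 8 places later in the alphabet, wrapping around z→a.
For storm: s+8=a, t+8=b, o+8=w, r+8=z, m+8=u.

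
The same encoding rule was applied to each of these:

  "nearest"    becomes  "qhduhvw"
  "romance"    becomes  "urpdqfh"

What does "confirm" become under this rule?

Compare letters: n→q is +3, e→h is +3, a→d is +3 — a constant shift. It's a constant shift of +3 (ROT3).
On confirm: c+3=f, o+3=r, n+3=q, f+3=i, i+3=l, r+3=u, m+3=p.

frqilup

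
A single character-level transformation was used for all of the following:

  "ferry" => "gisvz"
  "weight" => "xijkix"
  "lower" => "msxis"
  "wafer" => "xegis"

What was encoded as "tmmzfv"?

silver

Shifts by position in ferry: pos 0: f→g (+1), pos 1: e→i (+4), pos 2: r→s (+1), pos 3: r→v (+4) — repeating every 2. It's a Vigenère-style cipher with numeric key [1,4]: position i shifts by key[i mod 2].
Decoding tmmzfv: t−1=s, m−4=i, m−1=l, z−4=v, f−1=e, v−4=r.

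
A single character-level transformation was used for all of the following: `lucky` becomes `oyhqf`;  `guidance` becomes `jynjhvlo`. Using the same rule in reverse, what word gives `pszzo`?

In lucky: l→o is +3, u→y is +4, c→h is +5, k→q is +6 — the shift increases by 1 each position. Each letter shifts forward by (position + 3), i.e. 3, 4, 5, … — the shift grows by one for each successive letter.
Reversing it on pszzo: p−3=m, s−4=o, z−5=u, z−6=t, o−7=h.

mouth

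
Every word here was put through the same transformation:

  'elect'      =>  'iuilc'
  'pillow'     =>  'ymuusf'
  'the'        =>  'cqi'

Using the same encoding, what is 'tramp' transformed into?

caevy

Vowels shift forward by 4 and consonants shift forward by 9.
For tramp: t(cons)+9=c, r(cons)+9=a, a(vowel)+4=e, m(cons)+9=v, p(cons)+9=y.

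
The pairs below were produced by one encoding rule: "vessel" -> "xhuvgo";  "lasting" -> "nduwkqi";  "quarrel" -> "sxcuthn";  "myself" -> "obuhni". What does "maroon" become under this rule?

odtrqq

Shifts by position in vessel: pos 0: v→x (+2), pos 1: e→h (+3), pos 2: s→u (+2), pos 3: s→v (+3) — repeating every 2. It's a Vigenère-style cipher with numeric key [2,3]: position i shifts by key[i mod 2].
For maroon: m+2=o, a+3=d, r+2=t, o+3=r, o+2=q, n+3=q.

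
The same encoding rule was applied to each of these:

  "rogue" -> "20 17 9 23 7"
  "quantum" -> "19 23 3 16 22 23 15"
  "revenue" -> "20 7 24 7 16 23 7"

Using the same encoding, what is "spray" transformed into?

21 18 20 3 27

r is letter #18 and maps to 20: an offset of 2. Letters become their 1-based position plus 2 (so a→3, b→4, …).
On spray: s=19→21, p=16→18, r=18→20, a=1→3, y=25→27.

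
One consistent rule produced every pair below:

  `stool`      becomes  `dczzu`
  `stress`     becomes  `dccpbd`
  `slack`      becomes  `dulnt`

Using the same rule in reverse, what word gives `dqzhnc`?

shower

It's a Vigenère-style cipher with numeric key [11,9,11]: position i shifts by key[i mod 3].
Decoding dqzhnc: d−11=s, q−9=h, z−11=o, h−11=w, n−9=e, c−11=r.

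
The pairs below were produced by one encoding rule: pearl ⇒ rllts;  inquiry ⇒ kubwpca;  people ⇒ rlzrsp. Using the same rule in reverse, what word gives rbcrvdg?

purpose

It's a Vigenère-style cipher with numeric key [2,7,11]: position i shifts by key[i mod 3].
Undoing it on rbcrvdg: r−2=p, b−7=u, c−11=r, r−2=p, v−7=o, d−11=s, g−2=e.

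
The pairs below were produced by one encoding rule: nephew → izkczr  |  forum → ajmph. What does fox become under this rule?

ajs

Compare letters: n→i is +21, e→z is +21, p→k is +21 — a constant shift. Each letter is shifted forward by 21 in the alphabet (a Caesar shift of +21).
For fox: f+21=a, o+21=j, x+21=s.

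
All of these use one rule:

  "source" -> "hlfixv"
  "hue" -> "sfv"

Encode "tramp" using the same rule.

giznk

Each pair mirrors across the alphabet (s↔h, o↔l, u↔f): positions sum to 25. Each letter is replaced by its mirror in the alphabet: a↔z, b↔y, c↔x, and so on (the Atbash cipher).
On tramp: t↔g, r↔i, a↔z, m↔n, p↔k.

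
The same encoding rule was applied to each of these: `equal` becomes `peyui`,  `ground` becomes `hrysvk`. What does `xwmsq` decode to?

The output letters match the input read backwards, each shifted +4: equal reversed is lauqe. The word is reversed, then every letter is shifted forward by 4.
Undoing it on xwmsq: shift back: x−4=t, w−4=s, m−4=i, s−4=o, q−4=m → tsiom; then reverse → moist.

moist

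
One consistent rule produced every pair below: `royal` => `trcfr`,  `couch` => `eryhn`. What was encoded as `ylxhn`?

witch

In royal: r→t is +2, o→r is +3, y→c is +4, a→f is +5 — the shift increases by 1 each position. The shift increases by 1 at each position, starting from +2: 2, 3, 4, ….
Undoing it on ylxhn: y−2=w, l−3=i, x−4=t, h−5=c, n−6=h.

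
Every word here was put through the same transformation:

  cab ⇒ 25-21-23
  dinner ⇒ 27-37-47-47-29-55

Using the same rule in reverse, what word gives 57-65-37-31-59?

swift

c(#3)→25 and a(#1)→21: differences scale by 2, so n = 2·pos + 19. Each letter becomes 2×(its alphabet position, a=1..z=26) + 19.
Decoding 57-65-37-31-59: 57→(57−19)÷2=19=s, 65→(65−19)÷2=23=w, 37→(37−19)÷2=9=i, 31→(31−19)÷2=6=f, 59→(59−19)÷2=20=t.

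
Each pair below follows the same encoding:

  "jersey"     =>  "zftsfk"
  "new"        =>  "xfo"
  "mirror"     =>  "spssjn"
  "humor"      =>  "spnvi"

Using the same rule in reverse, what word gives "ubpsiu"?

The output letters match the input read backwards, each shifted +1: jersey reversed is yesrej. Two steps: reverse the string, then apply a Caesar shift of +1.
Reversing it on ubpsiu: shift back: u−1=t, b−1=a, p−1=o, s−1=r, i−1=h, u−1=t → taorht; then reverse → throat.

throat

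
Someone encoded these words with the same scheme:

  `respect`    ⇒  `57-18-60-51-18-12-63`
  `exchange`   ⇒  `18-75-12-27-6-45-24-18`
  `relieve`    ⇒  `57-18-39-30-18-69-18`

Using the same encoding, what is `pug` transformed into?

51-66-24

The formula is n = 3×(alphabet index, a=1) + 3.
For pug: p=16→51, u=21→66, g=7→24.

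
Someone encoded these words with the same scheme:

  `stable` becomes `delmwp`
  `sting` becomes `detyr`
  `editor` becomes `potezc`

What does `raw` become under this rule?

Compare letters: s→d is +11, t→e is +11, a→l is +11 — a constant shift. Each letter is shifted forward by 11 in the alphabet (a Caesar shift of +11).
On raw: r+11=c, a+11=l, w+11=h.

clh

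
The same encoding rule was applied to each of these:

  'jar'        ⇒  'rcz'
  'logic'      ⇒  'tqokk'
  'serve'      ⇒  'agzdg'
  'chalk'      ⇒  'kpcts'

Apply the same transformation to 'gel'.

ogt

The shift depends on letter class: consonant j→r is +8, but vowel a→c is +2. Two shifts are in play — +2 for a/e/i/o/u, +8 for every other letter.
On gel: g(cons)+8=o, e(vowel)+2=g, l(cons)+8=t.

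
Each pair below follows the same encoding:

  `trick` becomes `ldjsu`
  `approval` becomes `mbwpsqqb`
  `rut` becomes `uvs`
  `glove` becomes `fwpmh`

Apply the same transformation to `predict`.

The output letters match the input read backwards, each shifted +1: trick reversed is kcirt. The word is reversed, then every letter is shifted forward by 1.
On predict: reverse → tciderp; then shift: t+1=u, c+1=d, i+1=j, d+1=e, e+1=f, r+1=s, p+1=q.

udjefsq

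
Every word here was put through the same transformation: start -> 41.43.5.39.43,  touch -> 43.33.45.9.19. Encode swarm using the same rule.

s(#19)→41 and t(#20)→43: differences scale by 2, so n = 2·pos + 3. The formula is n = 2×(alphabet index, a=1) + 3.
Applying it to swarm: s=19→41, w=23→49, a=1→5, r=18→39, m=13→29.

41.49.5.39.29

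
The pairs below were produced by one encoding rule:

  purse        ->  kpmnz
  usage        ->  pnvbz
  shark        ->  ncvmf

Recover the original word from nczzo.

Compare letters: p→k is +21, u→p is +21, r→m is +21 — a constant shift. Every letter moves 21 places later in the alphabet, wrapping around z→a.
Undoing it on nczzo: n−21=s, c−21=h, z−21=e, z−21=e, o−21=t.

sheet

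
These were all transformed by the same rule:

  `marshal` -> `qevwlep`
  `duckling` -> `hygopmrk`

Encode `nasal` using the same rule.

Compare letters: m→q is +4, a→e is +4, r→v is +4 — a constant shift. This is a Caesar cipher with shift 4.
Applying it to nasal: n+4=r, a+4=e, s+4=w, a+4=e, l+4=p.

rewep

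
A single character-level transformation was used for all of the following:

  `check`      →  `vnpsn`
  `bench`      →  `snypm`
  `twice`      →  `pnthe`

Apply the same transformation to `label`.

Read the word backwards and shift each letter +11.
On label: reverse → lebal; then shift: l+11=w, e+11=p, b+11=m, a+11=l, l+11=w.

wpmlw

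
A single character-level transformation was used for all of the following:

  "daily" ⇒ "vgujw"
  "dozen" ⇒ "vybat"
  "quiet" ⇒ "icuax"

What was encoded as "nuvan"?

d(3)→v(21) and a(0)→g(6) fit y≡5x+6 (mod 26); the inverse of 5 mod 26 is 21. Each letter's alphabet position (a=0..z=25) is mapped through 5·x+6 mod 26 — an affine cipher.
Reversing it on nuvan: n(13)→21·(13−6)≡17=r; u(20)→21·(20−6)≡8=i; v(21)→21·(21−6)≡3=d; a(0)→21·(0−6)≡4=e; n(13)→21·(13−6)≡17=r (all mod 26).

rider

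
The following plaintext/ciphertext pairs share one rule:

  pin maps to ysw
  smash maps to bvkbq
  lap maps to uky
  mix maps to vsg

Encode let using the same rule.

uoc

The shift depends on letter class: consonant p→y is +9, but vowel i→s is +10. Two shifts are in play — +10 for a/e/i/o/u, +9 for every other letter.
On let: l(cons)+9=u, e(vowel)+10=o, t(cons)+9=c.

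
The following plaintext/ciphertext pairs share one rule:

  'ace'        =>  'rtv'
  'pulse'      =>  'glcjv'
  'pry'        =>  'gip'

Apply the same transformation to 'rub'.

Every letter moves 17 places later in the alphabet, wrapping around z→a.
On rub: r+17=i, u+17=l, b+17=s.

ils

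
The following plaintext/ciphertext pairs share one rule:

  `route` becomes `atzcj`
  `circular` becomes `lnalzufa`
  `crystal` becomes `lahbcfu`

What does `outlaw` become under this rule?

tzcuff

The shift depends on letter class: consonant r→a is +9, but vowel o→t is +5. Two shifts are in play — +5 for a/e/i/o/u, +9 for every other letter.
On outlaw: o(vowel)+5=t, u(vowel)+5=z, t(cons)+9=c, l(cons)+9=u, a(vowel)+5=f, w(cons)+9=f.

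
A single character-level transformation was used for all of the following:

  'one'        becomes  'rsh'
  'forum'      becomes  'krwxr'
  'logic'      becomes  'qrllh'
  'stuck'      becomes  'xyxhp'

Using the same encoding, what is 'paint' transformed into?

udlsy

The shift depends on letter class: consonant n→s is +5, but vowel o→r is +3. Two shifts are in play — +3 for a/e/i/o/u, +5 for every other letter.
Applying it to paint: p(cons)+5=u, a(vowel)+3=d, i(vowel)+3=l, n(cons)+5=s, t(cons)+5=y.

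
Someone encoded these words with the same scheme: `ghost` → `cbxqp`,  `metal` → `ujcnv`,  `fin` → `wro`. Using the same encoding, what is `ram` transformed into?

vja

The output letters match the input read backwards, each shifted +9: ghost reversed is tsohg. The word is reversed, then every letter is shifted forward by 9.
Applying it to ram: reverse → mar; then shift: m+9=v, a+9=j, r+9=a.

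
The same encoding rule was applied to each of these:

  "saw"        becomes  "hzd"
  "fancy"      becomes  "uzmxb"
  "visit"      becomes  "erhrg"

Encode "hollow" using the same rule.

sloold

Each pair mirrors across the alphabet (s↔h, a↔z, w↔d): positions sum to 25. This is the alphabet-reversal cipher (Atbash): a becomes z, b becomes y, etc.
Applying it to hollow: h↔s, o↔l, l↔o, l↔o, o↔l, w↔d.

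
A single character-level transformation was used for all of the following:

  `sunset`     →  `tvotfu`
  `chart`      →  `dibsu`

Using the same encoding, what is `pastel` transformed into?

qbtufm

Every letter moves 1 place later in the alphabet, wrapping around z→a.
For pastel: p+1=q, a+1=b, s+1=t, t+1=u, e+1=f, l+1=m.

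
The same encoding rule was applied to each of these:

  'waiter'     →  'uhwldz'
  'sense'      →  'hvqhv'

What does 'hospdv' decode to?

sample

The output letters match the input read backwards, each shifted +3: waiter reversed is retiaw. Read the word backwards and shift each letter +3.
Reversing it on hospdv: shift back: h−3=e, o−3=l, s−3=p, p−3=m, d−3=a, v−3=s → elpmas; then reverse → sample.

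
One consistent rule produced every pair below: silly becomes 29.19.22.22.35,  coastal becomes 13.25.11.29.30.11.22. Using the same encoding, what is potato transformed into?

s is letter #19 and maps to 29: an offset of 10. Each letter is replaced by its alphabet position (a=1..z=26) + 10.
For potato: p=16→26, o=15→25, t=20→30, a=1→11, t=20→30, o=15→25.

26.25.30.11.30.25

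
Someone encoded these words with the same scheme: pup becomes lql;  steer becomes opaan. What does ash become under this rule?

Compare letters: p→l is +22, u→q is +22, p→l is +22 — a constant shift. Each letter is shifted forward by 22 in the alphabet (a Caesar shift of +22).
Applying it to ash: a+22=w, s+22=o, h+22=d.

wod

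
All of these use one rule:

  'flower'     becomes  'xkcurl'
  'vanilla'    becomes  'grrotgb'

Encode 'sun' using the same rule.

The output letters match the input read backwards, each shifted +6: flower reversed is rewolf. The word is reversed, then every letter is shifted forward by 6.
Applying it to sun: reverse → nus; then shift: n+6=t, u+6=a, s+6=y.

tay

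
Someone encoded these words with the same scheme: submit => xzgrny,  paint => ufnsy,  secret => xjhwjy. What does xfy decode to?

sat

Compare letters: s→x is +5, u→z is +5, b→g is +5 — a constant shift. This is a Caesar cipher with shift 5.
Decoding xfy: x−5=s, f−5=a, y−5=t.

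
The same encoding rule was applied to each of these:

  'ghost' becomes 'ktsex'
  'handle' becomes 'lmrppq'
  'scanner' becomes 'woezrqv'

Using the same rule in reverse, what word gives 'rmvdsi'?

narrow

Shifts by position in ghost: pos 0: g→k (+4), pos 1: h→t (+12), pos 2: o→s (+4), pos 3: s→e (+12) — repeating every 2. A repeating key of period 2 is used — shifts +4, +12 over and over.
Undoing it on rmvdsi: r−4=n, m−12=a, v−4=r, d−12=r, s−4=o, i−12=w.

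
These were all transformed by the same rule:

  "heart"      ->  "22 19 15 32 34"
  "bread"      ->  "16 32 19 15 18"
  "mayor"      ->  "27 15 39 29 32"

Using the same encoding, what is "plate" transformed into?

h is letter #8 and maps to 22: an offset of 14. Each letter is replaced by its alphabet position (a=1..z=26) + 14.
On plate: p=16→30, l=12→26, a=1→15, t=20→34, e=5→19.

30 26 15 34 19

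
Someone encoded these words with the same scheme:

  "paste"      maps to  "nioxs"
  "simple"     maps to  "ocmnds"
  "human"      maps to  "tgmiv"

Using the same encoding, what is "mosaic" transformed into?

meoica

p(15)→n(13) and a(0)→i(8) fit y≡9x+8 (mod 26); the inverse of 9 mod 26 is 3. This is an affine cipher: with a=0,…,z=25, each position x becomes (9x+8) mod 26.
For mosaic: m(12)→9·12+8≡12=m; o(14)→9·14+8≡4=e; s(18)→9·18+8≡14=o; a(0)→9·0+8≡8=i; i(8)→9·8+8≡2=c; c(2)→9·2+8≡0=a (all mod 26).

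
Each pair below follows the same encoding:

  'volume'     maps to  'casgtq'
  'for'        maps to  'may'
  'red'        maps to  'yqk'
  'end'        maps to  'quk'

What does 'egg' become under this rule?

The rule splits by letter class: vowels +12, consonants +7.
Applying it to egg: e(vowel)+12=q, g(cons)+7=n, g(cons)+7=n.

qnn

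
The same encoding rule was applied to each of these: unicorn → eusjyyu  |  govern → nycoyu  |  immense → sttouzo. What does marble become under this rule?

Two shifts are in play — +10 for a/e/i/o/u, +7 for every other letter.
For marble: m(cons)+7=t, a(vowel)+10=k, r(cons)+7=y, b(cons)+7=i, l(cons)+7=s, e(vowel)+10=o.

tkyiso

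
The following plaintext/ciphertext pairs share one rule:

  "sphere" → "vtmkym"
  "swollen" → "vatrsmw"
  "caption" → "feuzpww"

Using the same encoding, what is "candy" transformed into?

fesjf

In sphere: s→v is +3, p→t is +4, h→m is +5, e→k is +6 — the shift increases by 1 each position. Letter i (0-indexed) is shifted by i+3, so successive shifts are 3, 4, 5, ….
Applying it to candy: c+3=f, a+4=e, n+5=s, d+6=j, y+7=f.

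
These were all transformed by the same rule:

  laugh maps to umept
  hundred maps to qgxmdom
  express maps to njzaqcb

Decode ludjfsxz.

Shifts by position in laugh: pos 0: l→u (+9), pos 1: a→m (+12), pos 2: u→e (+10), pos 3: g→p (+9), pos 4: h→t (+12) — repeating every 3. The shifts repeat in a cycle of length 3: positions 0,1,… shift by +9, +12, +10, then the pattern repeats.
Decoding ludjfsxz: l−9=c, u−12=i, d−10=t, j−9=a, f−12=t, s−10=i, x−9=o, z−12=n.

citation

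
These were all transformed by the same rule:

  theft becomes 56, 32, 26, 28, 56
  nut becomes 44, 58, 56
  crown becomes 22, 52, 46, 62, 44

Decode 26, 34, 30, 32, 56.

eight

t(#20)→56 and h(#8)→32: differences scale by 2, so n = 2·pos + 16. With a=1..z=26, the number is 2·pos + 16.
Undoing it on 26, 34, 30, 32, 56: 26→(26−16)÷2=5=e, 34→(34−16)÷2=9=i, 30→(30−16)÷2=7=g, 32→(32−16)÷2=8=h, 56→(56−16)÷2=20=t.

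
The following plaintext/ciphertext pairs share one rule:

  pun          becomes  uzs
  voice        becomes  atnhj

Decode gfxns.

Compare letters: p→u is +5, u→z is +5, n→s is +5 — a constant shift. This is a Caesar cipher with shift 5.
Reversing it on gfxns: g−5=b, f−5=a, x−5=s, n−5=i, s−5=n.

basin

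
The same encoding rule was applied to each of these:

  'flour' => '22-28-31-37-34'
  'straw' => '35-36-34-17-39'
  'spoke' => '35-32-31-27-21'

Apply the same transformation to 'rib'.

34-25-18

Letters become their 1-based position plus 16 (so a→17, b→18, …).
On rib: r=18→34, i=9→25, b=2→18.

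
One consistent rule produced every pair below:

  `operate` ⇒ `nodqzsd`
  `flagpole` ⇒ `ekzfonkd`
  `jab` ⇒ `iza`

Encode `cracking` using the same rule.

bqzbjhmf

Compare letters: o→n is +25, p→o is +25, e→d is +25 — a constant shift. Every letter moves 25 places later in the alphabet, wrapping around z→a.
For cracking: c+25=b, r+25=q, a+25=z, c+25=b, k+25=j, i+25=h, n+25=m, g+25=f.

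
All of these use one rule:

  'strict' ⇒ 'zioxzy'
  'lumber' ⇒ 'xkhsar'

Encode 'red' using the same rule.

The word is reversed, then every letter is shifted forward by 6.
For red: reverse → der; then shift: d+6=j, e+6=k, r+6=x.

jkx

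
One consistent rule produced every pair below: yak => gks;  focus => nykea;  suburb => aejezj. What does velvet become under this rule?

dotdob

The shift depends on letter class: consonant y→g is +8, but vowel a→k is +10. The rule splits by letter class: vowels +10, consonants +8.
On velvet: v(cons)+8=d, e(vowel)+10=o, l(cons)+8=t, v(cons)+8=d, e(vowel)+10=o, t(cons)+8=b.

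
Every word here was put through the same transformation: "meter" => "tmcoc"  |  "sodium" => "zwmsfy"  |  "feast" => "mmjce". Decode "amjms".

teach

Each letter shifts forward by (position + 7), i.e. 7, 8, 9, … — the shift grows by one for each successive letter.
Reversing it on amjms: a−7=t, m−8=e, j−9=a, m−10=c, s−11=h.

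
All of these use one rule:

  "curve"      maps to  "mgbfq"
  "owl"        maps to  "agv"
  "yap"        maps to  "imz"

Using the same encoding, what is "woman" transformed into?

gawmx

The shift depends on letter class: consonant c→m is +10, but vowel u→g is +12. Vowels shift forward by 12 and consonants shift forward by 10.
Applying it to woman: w(cons)+10=g, o(vowel)+12=a, m(cons)+10=w, a(vowel)+12=m, n(cons)+10=x.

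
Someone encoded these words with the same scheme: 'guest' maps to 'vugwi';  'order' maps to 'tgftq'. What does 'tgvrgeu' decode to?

The output letters match the input read backwards, each shifted +2: guest reversed is tseug. Read the word backwards and shift each letter +2.
Reversing it on tgvrgeu: shift back: t−2=r, g−2=e, v−2=t, r−2=p, g−2=e, e−2=c, u−2=s → retpecs; then reverse → scepter.

scepter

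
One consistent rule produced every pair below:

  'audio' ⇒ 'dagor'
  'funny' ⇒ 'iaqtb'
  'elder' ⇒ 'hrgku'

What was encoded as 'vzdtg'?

stand

Shifts by position in audio: pos 0: a→d (+3), pos 1: u→a (+6), pos 2: d→g (+3), pos 3: i→o (+6) — repeating every 2. A repeating key of period 2 is used — shifts +3, +6 over and over.
Decoding vzdtg: v−3=s, z−6=t, d−3=a, t−6=n, g−3=d.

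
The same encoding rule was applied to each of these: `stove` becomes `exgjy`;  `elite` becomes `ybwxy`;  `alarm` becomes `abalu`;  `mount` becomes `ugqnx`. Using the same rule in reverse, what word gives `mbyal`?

clear

This is an affine cipher: with a=0,…,z=25, each position x becomes (19x+0) mod 26.
Reversing it on mbyal: m(12)→11·(12−0)≡2=c; b(1)→11·(1−0)≡11=l; y(24)→11·(24−0)≡4=e; a(0)→11·(0−0)≡0=a; l(11)→11·(11−0)≡17=r (all mod 26).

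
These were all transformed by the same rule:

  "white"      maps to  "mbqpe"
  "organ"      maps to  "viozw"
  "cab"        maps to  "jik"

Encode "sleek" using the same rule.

smmta

Two steps: reverse the string, then apply a Caesar shift of +8.
Applying it to sleek: reverse → keels; then shift: k+8=s, e+8=m, e+8=m, l+8=t, s+8=a.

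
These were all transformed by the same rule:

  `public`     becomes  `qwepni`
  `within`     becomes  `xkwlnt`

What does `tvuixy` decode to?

stress

Each letter shifts forward by (position + 1), i.e. 1, 2, 3, … — the shift grows by one for each successive letter.
Undoing it on tvuixy: t−1=s, v−2=t, u−3=r, i−4=e, x−5=s, y−6=s.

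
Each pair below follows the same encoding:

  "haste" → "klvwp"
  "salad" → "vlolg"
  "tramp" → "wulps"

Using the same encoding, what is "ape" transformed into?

lsp

The shift depends on letter class: consonant h→k is +3, but vowel a→l is +11. The rule splits by letter class: vowels +11, consonants +3.
For ape: a(vowel)+11=l, p(cons)+3=s, e(vowel)+11=p.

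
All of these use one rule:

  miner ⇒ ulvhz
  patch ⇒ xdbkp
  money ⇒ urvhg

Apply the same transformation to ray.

The shift depends on letter class: consonant m→u is +8, but vowel i→l is +3. Two shifts are in play — +3 for a/e/i/o/u, +8 for every other letter.
For ray: r(cons)+8=z, a(vowel)+3=d, y(cons)+8=g.

zdg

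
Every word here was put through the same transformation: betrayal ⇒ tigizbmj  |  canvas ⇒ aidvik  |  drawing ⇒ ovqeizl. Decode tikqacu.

The output letters match the input read backwards, each shifted +8: betrayal reversed is layarteb. Two steps: reverse the string, then apply a Caesar shift of +8.
Reversing it on tikqacu: shift back: t−8=l, i−8=a, k−8=c, q−8=i, a−8=s, c−8=u, u−8=m → lacisum; then reverse → musical.

musical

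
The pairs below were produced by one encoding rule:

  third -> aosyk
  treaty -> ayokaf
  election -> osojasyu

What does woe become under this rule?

Two shifts are in play — +10 for a/e/i/o/u, +7 for every other letter.
For woe: w(cons)+7=d, o(vowel)+10=y, e(vowel)+10=o.

dyo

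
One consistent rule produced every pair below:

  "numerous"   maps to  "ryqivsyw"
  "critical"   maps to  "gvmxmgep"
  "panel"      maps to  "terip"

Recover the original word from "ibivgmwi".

It's a constant shift of +4 (ROT4).
Decoding ibivgmwi: i−4=e, b−4=x, i−4=e, v−4=r, g−4=c, m−4=i, w−4=s, i−4=e.

exercise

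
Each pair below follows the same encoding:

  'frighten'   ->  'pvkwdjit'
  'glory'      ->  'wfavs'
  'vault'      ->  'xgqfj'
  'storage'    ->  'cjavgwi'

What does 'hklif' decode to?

Each letter's alphabet position (a=0..z=25) is mapped through 7·x+6 mod 26 — an affine cipher.
Decoding hklif: h(7)→15·(7−6)≡15=p; k(10)→15·(10−6)≡8=i; l(11)→15·(11−6)≡23=x; i(8)→15·(8−6)≡4=e; f(5)→15·(5−6)≡11=l (all mod 26).

pixel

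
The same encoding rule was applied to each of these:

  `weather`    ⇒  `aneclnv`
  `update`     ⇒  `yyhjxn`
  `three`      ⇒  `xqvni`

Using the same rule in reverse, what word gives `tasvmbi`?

promise

The shifts repeat in a cycle of length 2: positions 0,1,… shift by +4, +9, then the pattern repeats.
Decoding tasvmbi: t−4=p, a−9=r, s−4=o, v−9=m, m−4=i, b−9=s, i−4=e.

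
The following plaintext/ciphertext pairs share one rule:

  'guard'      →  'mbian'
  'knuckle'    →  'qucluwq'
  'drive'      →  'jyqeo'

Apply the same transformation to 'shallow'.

yoiuvzi

In guard: g→m is +6, u→b is +7, a→i is +8, r→a is +9 — the shift increases by 1 each position. The shift increases by 1 at each position, starting from +6: 6, 7, 8, ….
On shallow: s+6=y, h+7=o, a+8=i, l+9=u, l+10=v, o+11=z, w+12=i.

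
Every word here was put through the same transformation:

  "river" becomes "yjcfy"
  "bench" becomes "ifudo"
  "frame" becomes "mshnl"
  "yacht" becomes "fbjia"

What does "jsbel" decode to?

crude

Shifts by position in river: pos 0: r→y (+7), pos 1: i→j (+1), pos 2: v→c (+7), pos 3: e→f (+1) — repeating every 2. A repeating key of period 2 is used — shifts +7, +1 over and over.
Decoding jsbel: j−7=c, s−1=r, b−7=u, e−1=d, l−7=e.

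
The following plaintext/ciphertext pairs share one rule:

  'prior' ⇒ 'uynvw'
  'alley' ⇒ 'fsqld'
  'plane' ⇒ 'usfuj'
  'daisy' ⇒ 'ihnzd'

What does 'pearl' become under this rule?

It's a Vigenère-style cipher with numeric key [5,7]: position i shifts by key[i mod 2].
For pearl: p+5=u, e+7=l, a+5=f, r+7=y, l+5=q.

ulfyq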